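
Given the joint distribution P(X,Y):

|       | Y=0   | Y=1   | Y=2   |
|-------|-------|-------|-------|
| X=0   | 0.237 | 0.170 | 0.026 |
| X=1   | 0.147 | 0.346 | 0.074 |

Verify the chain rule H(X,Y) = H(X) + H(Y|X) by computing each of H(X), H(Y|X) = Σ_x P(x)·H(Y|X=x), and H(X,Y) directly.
H(X) = 0.9870 bits, H(Y|X) = 1.2911 bits, H(X,Y) = 2.2781 bits

Marginal of X (row sums):
  P(X=0) = 0.237 + 0.170 + 0.026 = 0.433
  P(X=1) = 0.147 + 0.346 + 0.074 = 0.567
H(X) = -[0.433·log₂(0.433) + 0.567·log₂(0.567)]
  = 0.52287 + 0.46413 = 0.9870 bits

H(Y|X) = Σ_x P(x)·H(Y|X=x):
  X=0: P(X=0) = 0.433, P(Y|X=0) = (237/433, 170/433, 26/433) → H(Y|X=0) = 1.24912
  X=1: P(X=1) = 0.567, P(Y|X=1) = (7/27, 346/567, 74/567) → H(Y|X=1) = 1.32316
H(Y|X) = 0.433·1.24912 + 0.567·1.32316 = 1.2911 bits

H(X,Y) = -Σ_{x,y} P(x,y) log₂ P(x,y). Per-cell terms -P(x,y)·log₂P(x,y):
  X=0: 0.49226, 0.43459, 0.13690
  X=1: 0.40662, 0.52978, 0.27797
Sum of the 6 terms: H(X,Y) = 2.2781 bits

Chain rule check:
  H(X) + H(Y|X) = 0.9870 + 1.2911 = 2.2781 bits
  H(X,Y) = 2.2781 bits
✓ Chain rule verified.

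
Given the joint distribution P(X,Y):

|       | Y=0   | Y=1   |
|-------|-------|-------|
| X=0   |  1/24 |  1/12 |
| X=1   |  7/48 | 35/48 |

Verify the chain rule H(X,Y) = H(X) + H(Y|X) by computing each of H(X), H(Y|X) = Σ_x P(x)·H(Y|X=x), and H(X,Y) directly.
H(X) = 0.5436 bits, H(Y|X) = 0.6836 bits, H(X,Y) = 1.2271 bits

Marginal of X (row sums):
  P(X=0) = 1/24 + 1/12 = 1/8
  P(X=1) = 7/48 + 35/48 = 7/8
H(X) = -[(1/8)·log₂(1/8) + (7/8)·log₂(7/8)]
  = 0.37500 + 0.16856 = 0.5436 bits

H(Y|X) = Σ_x P(x)·H(Y|X=x):
  X=0: P(X=0) = 1/8, P(Y|X=0) = (1/3, 2/3) → H(Y|X=0) = 0.91830
  X=1: P(X=1) = 7/8, P(Y|X=1) = (1/6, 5/6) → H(Y|X=1) = 0.65002
H(Y|X) = (1/8)·0.91830 + (7/8)·0.65002 = 0.6836 bits

H(X,Y) = -Σ_{x,y} P(x,y) log₂ P(x,y). Per-cell terms -P(x,y)·log₂P(x,y):
  X=0: 0.19104, 0.29875
  X=1: 0.40507, 0.33227
Sum of the 4 terms: H(X,Y) = 1.2271 bits

Chain rule check:
  H(X) + H(Y|X) = 0.5436 + 0.6836 = 1.2272 bits
  H(X,Y) = 1.2271 bits
✓ Chain rule verified (Δ = 0.0001 is 4-dp rounding noise: each of the three values was rounded independently).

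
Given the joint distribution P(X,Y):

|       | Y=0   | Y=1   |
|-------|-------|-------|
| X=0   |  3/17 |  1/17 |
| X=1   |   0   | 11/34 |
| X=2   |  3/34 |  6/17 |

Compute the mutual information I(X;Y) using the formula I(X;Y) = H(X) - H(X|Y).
0.3244 bits

I(X;Y) = H(X) - H(X|Y)

Marginal of X (row sums):
  P(X=0) = 3/17 + 1/17 = 4/17
  P(X=1) = 0 + 11/34 = 11/34
  P(X=2) = 3/34 + 6/17 = 15/34
H(X) = -[(4/17)·log₂(4/17) + (11/34)·log₂(11/34) + (15/34)·log₂(15/34)]
  = 0.4912 + 0.5267 + 0.5208 = 1.5387 bits

Marginal of Y (column sums):
  P(Y=0) = 3/17 + 0 + 3/34 = 9/34
  P(Y=1) = 1/17 + 11/34 + 6/17 = 25/34
H(X|Y) = Σ_y P(y)·H(X|Y=y):
  Y=0: P(Y=0) = 9/34, P(X|Y=0) = (2/3, 0, 1/3) → H(X|Y=0) = 0.9183
  Y=1: P(Y=1) = 25/34, P(X|Y=1) = (2/25, 11/25, 12/25) → H(X|Y=1) = 1.3209
H(X|Y) = (9/34)·0.9183 + (25/34)·1.3209 = 1.2143 bits

I(X;Y) = H(X) - H(X|Y) = 1.5387 - 1.2143 = 0.3244 bits

Cross-check via I(X;Y) = H(X) + H(Y) - H(X,Y): computing H(Y) from the column sums and H(X,Y) from the 6 cells in the same way gives H(Y) = 0.8338 bits and H(X,Y) = 2.0481 bits, so
I(X;Y) = 1.5387 + 0.8338 - 2.0481 = 0.3244 bits ✓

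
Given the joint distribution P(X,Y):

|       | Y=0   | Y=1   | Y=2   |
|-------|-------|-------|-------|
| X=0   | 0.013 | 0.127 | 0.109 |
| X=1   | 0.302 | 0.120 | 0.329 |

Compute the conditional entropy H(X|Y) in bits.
0.6795 bits

H(X|Y) = H(X,Y) - H(Y)

H(X,Y) = -Σ_{x,y} P(x,y) log₂ P(x,y). Per-cell terms -P(x,y)·log₂P(x,y):
  X=0: 0.0814495, 0.3780916, 0.3485384
  X=1: 0.5216686, 0.3670672, 0.5276635
Sum of the 6 terms: H(X,Y) = 2.224479 bits

Marginal of Y (column sums):
  P(Y=0) = 0.013 + 0.302 = 0.315
  P(Y=1) = 0.127 + 0.120 = 0.247
  P(Y=2) = 0.109 + 0.329 = 0.438
H(Y) = -[0.315·log₂(0.315) + 0.247·log₂(0.247) + 0.438·log₂(0.438)]
  = 0.5249715 + 0.4983020 + 0.5216568 = 1.544930 bits

H(X|Y) = H(X,Y) - H(Y) = 2.224479 - 1.544930 = 0.6795 bits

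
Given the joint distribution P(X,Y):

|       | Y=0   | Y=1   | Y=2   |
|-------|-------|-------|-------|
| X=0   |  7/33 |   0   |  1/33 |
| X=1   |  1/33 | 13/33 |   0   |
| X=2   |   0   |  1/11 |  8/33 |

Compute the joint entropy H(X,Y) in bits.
2.1198 bits

H(X,Y) = -Σ_{x,y} P(x,y) log₂ P(x,y). Per-cell terms -P(x,y)·log₂P(x,y):
  X=0: 0.4745, 0.0000, 0.1529
  X=1: 0.1529, 0.5294, 0.0000
  X=2: 0.0000, 0.3145, 0.4956
  (cells with P = 0 contribute 0)
Sum of the 9 terms: H(X,Y) = 2.1198 bits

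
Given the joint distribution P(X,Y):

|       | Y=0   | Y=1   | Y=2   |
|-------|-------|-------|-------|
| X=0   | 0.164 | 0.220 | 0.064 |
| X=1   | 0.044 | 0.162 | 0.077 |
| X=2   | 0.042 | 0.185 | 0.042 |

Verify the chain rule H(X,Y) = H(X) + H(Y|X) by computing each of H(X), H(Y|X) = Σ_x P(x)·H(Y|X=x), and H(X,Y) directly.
H(X) = 1.5439 bits, H(Y|X) = 1.3612 bits, H(X,Y) = 2.9052 bits

Marginal of X (row sums):
  P(X=0) = 0.164 + 0.220 + 0.064 = 0.448
  P(X=1) = 0.044 + 0.162 + 0.077 = 0.283
  P(X=2) = 0.042 + 0.185 + 0.042 = 0.269
H(X) = -[0.448·log₂(0.448) + 0.283·log₂(0.283) + 0.269·log₂(0.269)]
  = 0.51898 + 0.51538 + 0.50957 = 1.5439 bits

H(Y|X) = Σ_x P(x)·H(Y|X=x):
  X=0: P(X=0) = 0.448, P(Y|X=0) = (41/112, 55/112, 1/7) → H(Y|X=0) = 1.43562
  X=1: P(X=1) = 0.283, P(Y|X=1) = (44/283, 162/283, 77/283) → H(Y|X=1) = 1.38913
  X=2: P(X=2) = 0.269, P(Y|X=2) = (42/269, 185/269, 42/269) → H(Y|X=2) = 1.20804
H(Y|X) = 0.448·1.43562 + 0.283·1.38913 + 0.269·1.20804 = 1.3612 bits

H(X,Y) = -Σ_{x,y} P(x,y) log₂ P(x,y). Per-cell terms -P(x,y)·log₂P(x,y):
  X=0: 0.42775, 0.48057, 0.25381
  X=1: 0.19828, 0.42540, 0.28482
  X=2: 0.19209, 0.45036, 0.19209
Sum of the 9 terms: H(X,Y) = 2.9052 bits

Chain rule check:
  H(X) + H(Y|X) = 1.5439 + 1.3612 = 2.9051 bits
  H(X,Y) = 2.9052 bits
✓ Chain rule verified (Δ = 0.0001 is 4-dp rounding noise: each of the three values was rounded independently).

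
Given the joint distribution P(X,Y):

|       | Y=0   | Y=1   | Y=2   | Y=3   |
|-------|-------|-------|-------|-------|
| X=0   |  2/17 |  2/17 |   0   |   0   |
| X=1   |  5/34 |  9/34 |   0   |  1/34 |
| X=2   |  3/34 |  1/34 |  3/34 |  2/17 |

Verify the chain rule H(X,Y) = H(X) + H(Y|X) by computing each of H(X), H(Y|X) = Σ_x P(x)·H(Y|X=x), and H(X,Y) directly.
H(X) = 1.5387 bits, H(Y|X) = 1.3826 bits, H(X,Y) = 2.9213 bits

Marginal of X (row sums):
  P(X=0) = 2/17 + 2/17 + 0 + 0 = 4/17
  P(X=1) = 5/34 + 9/34 + 0 + 1/34 = 15/34
  P(X=2) = 3/34 + 1/34 + 3/34 + 2/17 = 11/34
H(X) = -[(4/17)·log₂(4/17) + (15/34)·log₂(15/34) + (11/34)·log₂(11/34)]
  = 0.49117 + 0.52084 + 0.52672 = 1.5387 bits

H(Y|X) = Σ_x P(x)·H(Y|X=x):
  X=0: P(X=0) = 4/17, P(Y|X=0) = (1/2, 1/2, 0, 0) → H(Y|X=0) = 1.00000
  X=1: P(X=1) = 15/34, P(Y|X=1) = (1/3, 3/5, 0, 1/15) → H(Y|X=1) = 1.23096
  X=2: P(X=2) = 11/34, P(Y|X=2) = (3/11, 1/11, 3/11, 4/11) → H(Y|X=2) = 1.86763
H(Y|X) = (4/17)·1.00000 + (15/34)·1.23096 + (11/34)·1.86763 = 1.3826 bits

H(X,Y) = -Σ_{x,y} P(x,y) log₂ P(x,y). Per-cell terms -P(x,y)·log₂P(x,y):
  X=0: 0.36323, 0.36323, 0.00000, 0.00000
  X=1: 0.40670, 0.50758, 0.00000, 0.14963
  X=2: 0.30904, 0.14963, 0.30904, 0.36323
  (cells with P = 0 contribute 0)
Sum of the 12 terms: H(X,Y) = 2.9213 bits

Chain rule check:
  H(X) + H(Y|X) = 1.5387 + 1.3826 = 2.9213 bits
  H(X,Y) = 2.9213 bits
✓ Chain rule verified.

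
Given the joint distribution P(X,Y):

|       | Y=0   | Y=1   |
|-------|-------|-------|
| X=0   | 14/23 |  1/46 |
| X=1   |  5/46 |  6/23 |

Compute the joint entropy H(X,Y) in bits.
1.4098 bits

H(X,Y) = -Σ_{x,y} P(x,y) log₂ P(x,y). Per-cell terms -P(x,y)·log₂P(x,y):
  X=0: 0.4360, 0.1201
  X=1: 0.3480, 0.5057
Sum of the 4 terms: H(X,Y) = 1.4098 bits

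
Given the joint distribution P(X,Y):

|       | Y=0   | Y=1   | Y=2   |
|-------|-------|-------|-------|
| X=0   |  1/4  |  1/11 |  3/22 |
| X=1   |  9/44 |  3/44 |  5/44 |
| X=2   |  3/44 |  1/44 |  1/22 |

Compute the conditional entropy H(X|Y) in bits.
1.4303 bits

H(X|Y) = H(X,Y) - H(Y)

H(X,Y) = -Σ_{x,y} P(x,y) log₂ P(x,y). Per-cell terms -P(x,y)·log₂P(x,y):
  X=0: 0.50000, 0.31449, 0.39197
  X=1: 0.46831, 0.26417, 0.35653
  X=2: 0.26417, 0.12408, 0.20270
Sum of the 9 terms: H(X,Y) = 2.8864 bits

Marginal of Y (column sums):
  P(Y=0) = 1/4 + 9/44 + 3/44 = 23/44
  P(Y=1) = 1/11 + 3/44 + 1/44 = 2/11
  P(Y=2) = 3/22 + 5/44 + 1/22 = 13/44
H(Y) = -[(23/44)·log₂(23/44) + (2/11)·log₂(2/11) + (13/44)·log₂(13/44)]
  = 0.48920 + 0.44717 + 0.51970 = 1.4561 bits

H(X|Y) = H(X,Y) - H(Y) = 2.8864 - 1.4561 = 1.4303 bits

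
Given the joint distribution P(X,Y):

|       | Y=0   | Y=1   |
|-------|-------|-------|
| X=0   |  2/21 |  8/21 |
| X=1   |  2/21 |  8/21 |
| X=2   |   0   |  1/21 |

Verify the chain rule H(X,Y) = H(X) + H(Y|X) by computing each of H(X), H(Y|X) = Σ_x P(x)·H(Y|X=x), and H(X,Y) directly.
H(X) = 1.2286 bits, H(Y|X) = 0.6876 bits, H(X,Y) = 1.9161 bits

Marginal of X (row sums):
  P(X=0) = 2/21 + 8/21 = 10/21
  P(X=1) = 2/21 + 8/21 = 10/21
  P(X=2) = 0 + 1/21 = 1/21
H(X) = -[(10/21)·log₂(10/21) + (10/21)·log₂(10/21) + (1/21)·log₂(1/21)]
  = 0.50971 + 0.50971 + 0.20916 = 1.2286 bits

H(Y|X) = Σ_x P(x)·H(Y|X=x):
  X=0: P(X=0) = 10/21, P(Y|X=0) = (1/5, 4/5) → H(Y|X=0) = 0.72193
  X=1: P(X=1) = 10/21, P(Y|X=1) = (1/5, 4/5) → H(Y|X=1) = 0.72193
  X=2: P(X=2) = 1/21, P(Y|X=2) = (0, 1) → H(Y|X=2) = 0.00000
H(Y|X) = (10/21)·0.72193 + (10/21)·0.72193 + (1/21)·0.00000 = 0.6876 bits

H(X,Y) = -Σ_{x,y} P(x,y) log₂ P(x,y). Per-cell terms -P(x,y)·log₂P(x,y):
  X=0: 0.32308, 0.53041
  X=1: 0.32308, 0.53041
  X=2: 0.00000, 0.20916
  (cells with P = 0 contribute 0)
Sum of the 6 terms: H(X,Y) = 1.9161 bits

Chain rule check:
  H(X) + H(Y|X) = 1.2286 + 0.6876 = 1.9162 bits
  H(X,Y) = 1.9161 bits
✓ Chain rule verified (Δ = 0.0001 is 4-dp rounding noise: each of the three values was rounded independently).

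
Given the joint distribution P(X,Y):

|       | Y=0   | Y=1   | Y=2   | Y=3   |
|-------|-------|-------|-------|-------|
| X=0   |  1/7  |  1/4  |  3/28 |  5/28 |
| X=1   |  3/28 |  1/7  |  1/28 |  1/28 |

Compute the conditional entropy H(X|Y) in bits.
0.8730 bits

H(X|Y) = H(X,Y) - H(Y)

H(X,Y) = -Σ_{x,y} P(x,y) log₂ P(x,y). Per-cell terms -P(x,y)·log₂P(x,y):
  X=0: 0.40105, 0.50000, 0.34526, 0.44383
  X=1: 0.34526, 0.40105, 0.17169, 0.17169
Sum of the 8 terms: H(X,Y) = 2.7798 bits

Marginal of Y (column sums):
  P(Y=0) = 1/7 + 3/28 = 1/4
  P(Y=1) = 1/4 + 1/7 = 11/28
  P(Y=2) = 3/28 + 1/28 = 1/7
  P(Y=3) = 5/28 + 1/28 = 3/14
H(Y) = -[(1/4)·log₂(1/4) + (11/28)·log₂(11/28) + (1/7)·log₂(1/7) + (3/14)·log₂(3/14)]
  = 0.50000 + 0.52954 + 0.40105 + 0.47623 = 1.9068 bits

H(X|Y) = H(X,Y) - H(Y) = 2.7798 - 1.9068 = 0.8730 bits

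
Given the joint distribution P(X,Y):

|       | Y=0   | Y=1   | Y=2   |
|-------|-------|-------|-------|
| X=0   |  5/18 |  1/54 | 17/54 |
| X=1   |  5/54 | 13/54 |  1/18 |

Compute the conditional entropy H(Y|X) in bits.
1.2249 bits

H(Y|X) = H(X,Y) - H(X)

H(X,Y) = -Σ_{x,y} P(x,y) log₂ P(x,y). Per-cell terms -P(x,y)·log₂P(x,y):
  X=0: 0.5133, 0.1066, 0.5249
  X=1: 0.3179, 0.4946, 0.2317
Sum of the 6 terms: H(X,Y) = 2.1890 bits

Marginal of X (row sums):
  P(X=0) = 5/18 + 1/54 + 17/54 = 11/18
  P(X=1) = 5/54 + 13/54 + 1/18 = 7/18
H(X) = -[(11/18)·log₂(11/18) + (7/18)·log₂(7/18)]
  = 0.4342 + 0.5299 = 0.9641 bits

H(Y|X) = H(X,Y) - H(X) = 2.1890 - 0.9641 = 1.2249 bits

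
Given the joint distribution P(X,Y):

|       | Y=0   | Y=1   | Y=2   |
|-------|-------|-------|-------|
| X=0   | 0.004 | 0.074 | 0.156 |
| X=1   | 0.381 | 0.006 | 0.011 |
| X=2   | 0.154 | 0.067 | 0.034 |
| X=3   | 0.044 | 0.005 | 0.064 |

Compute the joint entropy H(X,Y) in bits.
2.7073 bits

H(X,Y) = -Σ_{x,y} P(x,y) log₂ P(x,y). Per-cell terms -P(x,y)·log₂P(x,y):
  X=0: 0.03186, 0.27797, 0.41814
  X=1: 0.53040, 0.04428, 0.07157
  X=2: 0.41565, 0.26128, 0.16586
  X=3: 0.19828, 0.03822, 0.25381
Sum of the 12 terms: H(X,Y) = 2.7073 bits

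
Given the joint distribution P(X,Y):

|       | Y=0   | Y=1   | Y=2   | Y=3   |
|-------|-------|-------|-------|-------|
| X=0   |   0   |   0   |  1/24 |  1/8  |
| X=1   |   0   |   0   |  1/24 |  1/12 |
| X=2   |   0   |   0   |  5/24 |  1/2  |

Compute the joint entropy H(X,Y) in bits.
2.0273 bits

H(X,Y) = -Σ_{x,y} P(x,y) log₂ P(x,y). Per-cell terms -P(x,y)·log₂P(x,y):
  X=0: 0.00000, 0.00000, 0.19104, 0.37500
  X=1: 0.00000, 0.00000, 0.19104, 0.29875
  X=2: 0.00000, 0.00000, 0.47147, 0.50000
  (cells with P = 0 contribute 0)
Sum of the 12 terms: H(X,Y) = 2.0273 bits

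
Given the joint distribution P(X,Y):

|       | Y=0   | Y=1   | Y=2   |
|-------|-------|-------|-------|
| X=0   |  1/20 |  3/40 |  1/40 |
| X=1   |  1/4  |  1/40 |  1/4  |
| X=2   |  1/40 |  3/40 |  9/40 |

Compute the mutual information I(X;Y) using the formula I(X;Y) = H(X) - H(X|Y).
0.2326 bits

I(X;Y) = H(X) - H(X|Y)

Marginal of X (row sums):
  P(X=0) = 1/20 + 3/40 + 1/40 = 3/20
  P(X=1) = 1/4 + 1/40 + 1/4 = 21/40
  P(X=2) = 1/40 + 3/40 + 9/40 = 13/40
H(X) = -[(3/20)·log₂(3/20) + (21/40)·log₂(21/40) + (13/40)·log₂(13/40)]
  = 0.41054 + 0.48805 + 0.52698 = 1.4256 bits

Marginal of Y (column sums):
  P(Y=0) = 1/20 + 1/4 + 1/40 = 13/40
  P(Y=1) = 3/40 + 1/40 + 3/40 = 7/40
  P(Y=2) = 1/40 + 1/4 + 9/40 = 1/2
H(X|Y) = Σ_y P(y)·H(X|Y=y):
  Y=0: P(Y=0) = 13/40, P(X|Y=0) = (2/13, 10/13, 1/13) → H(X|Y=0) = 0.99126
  Y=1: P(Y=1) = 7/40, P(X|Y=1) = (3/7, 1/7, 3/7) → H(X|Y=1) = 1.44882
  Y=2: P(Y=2) = 1/2, P(X|Y=2) = (1/20, 1/2, 9/20) → H(X|Y=2) = 1.23450
H(X|Y) = (13/40)·0.99126 + (7/40)·1.44882 + (1/2)·1.23450 = 1.1930 bits

I(X;Y) = H(X) - H(X|Y) = 1.4256 - 1.1930 = 0.2326 bits

Cross-check via I(X;Y) = H(X) + H(Y) - H(X,Y): computing H(Y) from the column sums and H(X,Y) from the 9 cells in the same way gives H(Y) = 1.4670 bits and H(X,Y) = 2.6600 bits, so
I(X;Y) = 1.4256 + 1.4670 - 2.6600 = 0.2326 bits ✓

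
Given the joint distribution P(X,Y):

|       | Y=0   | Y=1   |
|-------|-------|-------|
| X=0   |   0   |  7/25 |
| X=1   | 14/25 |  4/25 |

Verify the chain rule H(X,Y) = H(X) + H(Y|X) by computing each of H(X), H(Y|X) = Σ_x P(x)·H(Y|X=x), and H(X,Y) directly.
H(X) = 0.8555 bits, H(Y|X) = 0.5502 bits, H(X,Y) = 1.4057 bits

Marginal of X (row sums):
  P(X=0) = 0 + 7/25 = 7/25
  P(X=1) = 14/25 + 4/25 = 18/25
H(X) = -[(7/25)·log₂(7/25) + (18/25)·log₂(18/25)]
  = 0.5142204 + 0.3412305 = 0.8555 bits

H(Y|X) = Σ_x P(x)·H(Y|X=x):
  X=0: P(X=0) = 7/25, P(Y|X=0) = (0, 1) → H(Y|X=0) = 0.0000000
  X=1: P(X=1) = 18/25, P(Y|X=1) = (7/9, 2/9) → H(Y|X=1) = 0.7642045
H(Y|X) = (7/25)·0.0000000 + (18/25)·0.7642045 = 0.5502 bits

H(X,Y) = -Σ_{x,y} P(x,y) log₂ P(x,y). Per-cell terms -P(x,y)·log₂P(x,y):
  X=0: 0.0000000, 0.5142204
  X=1: 0.4684407, 0.4230170
  (cells with P = 0 contribute 0)
Sum of the 4 terms: H(X,Y) = 1.4057 bits

Chain rule check:
  H(X) + H(Y|X) = 0.8555 + 0.5502 = 1.4057 bits
  H(X,Y) = 1.4057 bits
✓ Chain rule verified.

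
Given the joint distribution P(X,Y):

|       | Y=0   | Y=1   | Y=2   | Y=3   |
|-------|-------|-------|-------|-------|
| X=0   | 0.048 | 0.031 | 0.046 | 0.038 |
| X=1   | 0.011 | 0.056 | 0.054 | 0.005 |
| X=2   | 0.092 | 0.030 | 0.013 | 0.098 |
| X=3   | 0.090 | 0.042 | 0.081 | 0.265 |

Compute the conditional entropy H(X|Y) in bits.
1.6003 bits

H(X|Y) = H(X,Y) - H(Y)

H(X,Y) = -Σ_{x,y} P(x,y) log₂ P(x,y). Per-cell terms -P(x,y)·log₂P(x,y):
  X=0: 0.21028, 0.15536, 0.20434, 0.17928
  X=1: 0.07157, 0.23287, 0.22739, 0.03822
  X=2: 0.31668, 0.15177, 0.08145, 0.32841
  X=3: 0.31265, 0.19209, 0.29370, 0.50772
Sum of the 16 terms: H(X,Y) = 3.5038 bits

Marginal of Y (column sums):
  P(Y=0) = 0.048 + 0.011 + 0.092 + 0.090 = 0.241
  P(Y=1) = 0.031 + 0.056 + 0.030 + 0.042 = 0.159
  P(Y=2) = 0.046 + 0.054 + 0.013 + 0.081 = 0.194
  P(Y=3) = 0.038 + 0.005 + 0.098 + 0.265 = 0.406
H(Y) = -[0.241·log₂(0.241) + 0.159·log₂(0.159) + 0.194·log₂(0.194) + 0.406·log₂(0.406)]
  = 0.49475 + 0.42181 + 0.45898 + 0.52798 = 1.9035 bits

H(X|Y) = H(X,Y) - H(Y) = 3.5038 - 1.9035 = 1.6003 bits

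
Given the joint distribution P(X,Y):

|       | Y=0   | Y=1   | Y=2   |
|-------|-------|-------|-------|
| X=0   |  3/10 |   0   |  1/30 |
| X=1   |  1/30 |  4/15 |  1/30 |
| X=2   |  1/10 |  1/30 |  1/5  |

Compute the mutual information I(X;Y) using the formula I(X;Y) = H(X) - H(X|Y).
0.6569 bits

I(X;Y) = H(X) - H(X|Y)

Marginal of X (row sums):
  P(X=0) = 3/10 + 0 + 1/30 = 1/3
  P(X=1) = 1/30 + 4/15 + 1/30 = 1/3
  P(X=2) = 1/10 + 1/30 + 1/5 = 1/3
H(X) = -[(1/3)·log₂(1/3) + (1/3)·log₂(1/3) + (1/3)·log₂(1/3)]
  = 0.52832 + 0.52832 + 0.52832 = 1.58496 bits

Marginal of Y (column sums):
  P(Y=0) = 3/10 + 1/30 + 1/10 = 13/30
  P(Y=1) = 0 + 4/15 + 1/30 = 3/10
  P(Y=2) = 1/30 + 1/30 + 1/5 = 4/15
H(X|Y) = Σ_y P(y)·H(X|Y=y):
  Y=0: P(Y=0) = 13/30, P(X|Y=0) = (9/13, 1/13, 3/13) → H(X|Y=0) = 1.14012
  Y=1: P(Y=1) = 3/10, P(X|Y=1) = (0, 8/9, 1/9) → H(X|Y=1) = 0.50326
  Y=2: P(Y=2) = 4/15, P(X|Y=2) = (1/8, 1/8, 3/4) → H(X|Y=2) = 1.06128
H(X|Y) = (13/30)·1.14012 + (3/10)·0.50326 + (4/15)·1.06128 = 0.92804 bits

I(X;Y) = H(X) - H(X|Y) = 1.58496 - 0.92804 = 0.6569 bits

Cross-check via I(X;Y) = H(X) + H(Y) - H(X,Y): computing H(Y) from the column sums and H(X,Y) from the 9 cells in the same way gives H(Y) = 1.55239 bits and H(X,Y) = 2.48042 bits, so
I(X;Y) = 1.58496 + 1.55239 - 2.48042 = 0.6569 bits ✓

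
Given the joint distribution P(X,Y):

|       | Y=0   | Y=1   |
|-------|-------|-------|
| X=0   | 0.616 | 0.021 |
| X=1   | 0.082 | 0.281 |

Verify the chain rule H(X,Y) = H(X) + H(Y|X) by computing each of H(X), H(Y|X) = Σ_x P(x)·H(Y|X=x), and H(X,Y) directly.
H(X) = 0.9451 bits, H(Y|X) = 0.4130 bits, H(X,Y) = 1.3581 bits

Marginal of X (row sums):
  P(X=0) = 0.616 + 0.021 = 0.637
  P(X=1) = 0.082 + 0.281 = 0.363
H(X) = -[0.637·log₂(0.637) + 0.363·log₂(0.363)]
  = 0.41445 + 0.53069 = 0.9451 bits

H(Y|X) = Σ_x P(x)·H(Y|X=x):
  X=0: P(X=0) = 0.637, P(Y|X=0) = (88/91, 3/91) → H(Y|X=0) = 0.20906
  X=1: P(X=1) = 0.363, P(Y|X=1) = (82/363, 281/363) → H(Y|X=1) = 0.77079
H(Y|X) = 0.637·0.20906 + 0.363·0.77079 = 0.4130 bits

H(X,Y) = -Σ_{x,y} P(x,y) log₂ P(x,y). Per-cell terms -P(x,y)·log₂P(x,y):
  X=0: 0.43058, 0.11704
  X=1: 0.29588, 0.51461
Sum of the 4 terms: H(X,Y) = 1.3581 bits

Chain rule check:
  H(X) + H(Y|X) = 0.9451 + 0.4130 = 1.3581 bits
  H(X,Y) = 1.3581 bits
✓ Chain rule verified.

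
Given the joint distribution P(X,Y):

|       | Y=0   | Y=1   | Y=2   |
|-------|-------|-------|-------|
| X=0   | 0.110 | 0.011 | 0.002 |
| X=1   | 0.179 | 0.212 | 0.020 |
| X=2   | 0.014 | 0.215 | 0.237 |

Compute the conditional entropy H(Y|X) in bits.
1.1142 bits

H(Y|X) = H(X,Y) - H(X)

H(X,Y) = -Σ_{x,y} P(x,y) log₂ P(x,y). Per-cell terms -P(x,y)·log₂P(x,y):
  X=0: 0.35029, 0.07157, 0.01793
  X=1: 0.44427, 0.47443, 0.11288
  X=2: 0.08622, 0.47678, 0.49226
Sum of the 9 terms: H(X,Y) = 2.5266 bits

Marginal of X (row sums):
  P(X=0) = 0.110 + 0.011 + 0.002 = 0.123
  P(X=1) = 0.179 + 0.212 + 0.020 = 0.411
  P(X=2) = 0.014 + 0.215 + 0.237 = 0.466
H(X) = -[0.123·log₂(0.123) + 0.411·log₂(0.411) + 0.466·log₂(0.466)]
  = 0.37186 + 0.52723 + 0.51334 = 1.4124 bits

H(Y|X) = H(X,Y) - H(X) = 2.5266 - 1.4124 = 1.1142 bits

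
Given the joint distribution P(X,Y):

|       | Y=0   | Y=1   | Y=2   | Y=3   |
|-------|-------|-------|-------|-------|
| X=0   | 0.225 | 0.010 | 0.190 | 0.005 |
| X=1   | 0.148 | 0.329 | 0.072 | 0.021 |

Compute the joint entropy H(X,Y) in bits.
2.3700 bits

H(X,Y) = -Σ_{x,y} P(x,y) log₂ P(x,y). Per-cell terms -P(x,y)·log₂P(x,y):
  X=0: 0.48420, 0.06644, 0.45523, 0.03822
  X=1: 0.40794, 0.52766, 0.27330, 0.11704
Sum of the 8 terms: H(X,Y) = 2.3700 bits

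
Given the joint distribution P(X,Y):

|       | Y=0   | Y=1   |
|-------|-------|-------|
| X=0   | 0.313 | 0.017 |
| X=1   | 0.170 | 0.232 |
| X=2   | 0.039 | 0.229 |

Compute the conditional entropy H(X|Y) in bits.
1.2190 bits

H(X|Y) = H(X,Y) - H(Y)

H(X,Y) = -Σ_{x,y} P(x,y) log₂ P(x,y). Per-cell terms -P(x,y)·log₂P(x,y):
  X=0: 0.52451, 0.09993
  X=1: 0.43459, 0.48901
  X=2: 0.18253, 0.48699
Sum of the 6 terms: H(X,Y) = 2.2176 bits

Marginal of Y (column sums):
  P(Y=0) = 0.313 + 0.170 + 0.039 = 0.522
  P(Y=1) = 0.017 + 0.232 + 0.229 = 0.478
H(Y) = -[0.522·log₂(0.522) + 0.478·log₂(0.478)]
  = 0.48957 + 0.50903 = 0.9986 bits

H(X|Y) = H(X,Y) - H(Y) = 2.2176 - 0.9986 = 1.2190 bits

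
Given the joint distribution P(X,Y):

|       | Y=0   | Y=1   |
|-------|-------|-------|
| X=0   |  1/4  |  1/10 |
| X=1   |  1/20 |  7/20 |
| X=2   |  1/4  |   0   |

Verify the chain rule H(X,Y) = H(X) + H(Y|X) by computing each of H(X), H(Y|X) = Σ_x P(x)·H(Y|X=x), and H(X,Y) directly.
H(X) = 1.5589 bits, H(Y|X) = 0.5195 bits, H(X,Y) = 2.0784 bits

Marginal of X (row sums):
  P(X=0) = 1/4 + 1/10 = 7/20
  P(X=1) = 1/20 + 7/20 = 2/5
  P(X=2) = 1/4 + 0 = 1/4
H(X) = -[(7/20)·log₂(7/20) + (2/5)·log₂(2/5) + (1/4)·log₂(1/4)]
  = 0.5301 + 0.5288 + 0.5000 = 1.5589 bits

H(Y|X) = Σ_x P(x)·H(Y|X=x):
  X=0: P(X=0) = 7/20, P(Y|X=0) = (5/7, 2/7) → H(Y|X=0) = 0.8631
  X=1: P(X=1) = 2/5, P(Y|X=1) = (1/8, 7/8) → H(Y|X=1) = 0.5436
  X=2: P(X=2) = 1/4, P(Y|X=2) = (1, 0) → H(Y|X=2) = 0.0000
H(Y|X) = (7/20)·0.8631 + (2/5)·0.5436 + (1/4)·0.0000 = 0.5195 bits

H(X,Y) = -Σ_{x,y} P(x,y) log₂ P(x,y). Per-cell terms -P(x,y)·log₂P(x,y):
  X=0: 0.5000, 0.3322
  X=1: 0.2161, 0.5301
  X=2: 0.5000, 0.0000
  (cells with P = 0 contribute 0)
Sum of the 6 terms: H(X,Y) = 2.0784 bits

Chain rule check:
  H(X) + H(Y|X) = 1.5589 + 0.5195 = 2.0784 bits
  H(X,Y) = 2.0784 bits
✓ Chain rule verified.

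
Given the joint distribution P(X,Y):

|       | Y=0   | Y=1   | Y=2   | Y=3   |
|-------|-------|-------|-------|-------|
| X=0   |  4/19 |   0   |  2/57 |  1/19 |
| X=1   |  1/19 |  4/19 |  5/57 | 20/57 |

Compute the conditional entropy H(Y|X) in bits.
1.5222 bits

H(Y|X) = H(X,Y) - H(X)

H(X,Y) = -Σ_{x,y} P(x,y) log₂ P(x,y). Per-cell terms -P(x,y)·log₂P(x,y):
  X=0: 0.473248, 0.000000, 0.169575, 0.223575
  X=1: 0.223575, 0.473248, 0.307979, 0.530162
  (cells with P = 0 contribute 0)
Sum of the 8 terms: H(X,Y) = 2.40136 bits

Marginal of X (row sums):
  P(X=0) = 4/19 + 0 + 2/57 + 1/19 = 17/57
  P(X=1) = 1/19 + 4/19 + 5/57 + 20/57 = 40/57
H(X) = -[(17/57)·log₂(17/57) + (40/57)·log₂(40/57)]
  = 0.520566 + 0.358570 = 0.87914 bits

H(Y|X) = H(X,Y) - H(X) = 2.40136 - 0.87914 = 1.5222 bits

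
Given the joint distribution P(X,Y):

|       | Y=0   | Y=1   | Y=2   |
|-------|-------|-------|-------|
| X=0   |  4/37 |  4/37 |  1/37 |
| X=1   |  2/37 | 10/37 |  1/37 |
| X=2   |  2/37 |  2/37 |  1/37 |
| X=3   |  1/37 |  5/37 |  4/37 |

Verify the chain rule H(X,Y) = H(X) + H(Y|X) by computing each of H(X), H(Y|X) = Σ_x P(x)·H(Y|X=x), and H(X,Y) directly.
H(X) = 1.9266 bits, H(Y|X) = 1.2604 bits, H(X,Y) = 3.1871 bits

Marginal of X (row sums):
  P(X=0) = 4/37 + 4/37 + 1/37 = 9/37
  P(X=1) = 2/37 + 10/37 + 1/37 = 13/37
  P(X=2) = 2/37 + 2/37 + 1/37 = 5/37
  P(X=3) = 1/37 + 5/37 + 4/37 = 10/37
H(X) = -[(9/37)·log₂(9/37) + (13/37)·log₂(13/37) + (5/37)·log₂(5/37) + (10/37)·log₂(10/37)]
  = 0.49610 + 0.53019 + 0.39021 + 0.51014 = 1.9266 bits

H(Y|X) = Σ_x P(x)·H(Y|X=x):
  X=0: P(X=0) = 9/37, P(Y|X=0) = (4/9, 4/9, 1/9) → H(Y|X=0) = 1.39215
  X=1: P(X=1) = 13/37, P(Y|X=1) = (2/13, 10/13, 1/13) → H(Y|X=1) = 0.99126
  X=2: P(X=2) = 5/37, P(Y|X=2) = (2/5, 2/5, 1/5) → H(Y|X=2) = 1.52193
  X=3: P(X=3) = 10/37, P(Y|X=3) = (1/10, 1/2, 2/5) → H(Y|X=3) = 1.36096
H(Y|X) = (9/37)·1.39215 + (13/37)·0.99126 + (5/37)·1.52193 + (10/37)·1.36096 = 1.2604 bits

H(X,Y) = -Σ_{x,y} P(x,y) log₂ P(x,y). Per-cell terms -P(x,y)·log₂P(x,y):
  X=0: 0.34697, 0.34697, 0.14080
  X=1: 0.22754, 0.51014, 0.14080
  X=2: 0.22754, 0.22754, 0.14080
  X=3: 0.14080, 0.39021, 0.34697
Sum of the 12 terms: H(X,Y) = 3.1871 bits

Chain rule check:
  H(X) + H(Y|X) = 1.9266 + 1.2604 = 3.1870 bits
  H(X,Y) = 3.1871 bits
✓ Chain rule verified (Δ = 0.0001 is 4-dp rounding noise: each of the three values was rounded independently).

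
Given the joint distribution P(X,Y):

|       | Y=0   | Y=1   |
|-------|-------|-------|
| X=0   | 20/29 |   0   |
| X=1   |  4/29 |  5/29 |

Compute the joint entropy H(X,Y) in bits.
1.2011 bits

H(X,Y) = -Σ_{x,y} P(x,y) log₂ P(x,y). Per-cell terms -P(x,y)·log₂P(x,y):
  X=0: 0.36969, 0.00000
  X=1: 0.39420, 0.43725
  (cells with P = 0 contribute 0)
Sum of the 4 terms: H(X,Y) = 1.2011 bits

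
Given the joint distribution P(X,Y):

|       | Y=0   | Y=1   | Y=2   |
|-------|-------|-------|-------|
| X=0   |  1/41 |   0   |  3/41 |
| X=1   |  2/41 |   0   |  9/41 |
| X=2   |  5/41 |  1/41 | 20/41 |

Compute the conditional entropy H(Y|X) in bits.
0.8520 bits

H(Y|X) = H(X,Y) - H(X)

H(X,Y) = -Σ_{x,y} P(x,y) log₂ P(x,y). Per-cell terms -P(x,y)·log₂P(x,y):
  X=0: 0.13067, 0.00000, 0.27604
  X=1: 0.21256, 0.00000, 0.48021
  X=2: 0.37020, 0.13067, 0.50518
  (cells with P = 0 contribute 0)
Sum of the 9 terms: H(X,Y) = 2.1055 bits

Marginal of X (row sums):
  P(X=0) = 1/41 + 0 + 3/41 = 4/41
  P(X=1) = 2/41 + 0 + 9/41 = 11/41
  P(X=2) = 5/41 + 1/41 + 20/41 = 26/41
H(X) = -[(4/41)·log₂(4/41) + (11/41)·log₂(11/41) + (26/41)·log₂(26/41)]
  = 0.32757 + 0.50925 + 0.41671 = 1.2535 bits

H(Y|X) = H(X,Y) - H(X) = 2.1055 - 1.2535 = 0.8520 bits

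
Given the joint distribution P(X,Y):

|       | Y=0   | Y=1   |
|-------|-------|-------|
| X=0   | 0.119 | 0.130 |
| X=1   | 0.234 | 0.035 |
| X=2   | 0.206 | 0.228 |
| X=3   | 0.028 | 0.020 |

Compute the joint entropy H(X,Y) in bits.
2.6208 bits

H(X,Y) = -Σ_{x,y} P(x,y) log₂ P(x,y). Per-cell terms -P(x,y)·log₂P(x,y):
  X=0: 0.365445, 0.382644
  X=1: 0.490328, 0.169278
  X=2: 0.469532, 0.486300
  X=3: 0.144436, 0.112877
Sum of the 8 terms: H(X,Y) = 2.6208 bits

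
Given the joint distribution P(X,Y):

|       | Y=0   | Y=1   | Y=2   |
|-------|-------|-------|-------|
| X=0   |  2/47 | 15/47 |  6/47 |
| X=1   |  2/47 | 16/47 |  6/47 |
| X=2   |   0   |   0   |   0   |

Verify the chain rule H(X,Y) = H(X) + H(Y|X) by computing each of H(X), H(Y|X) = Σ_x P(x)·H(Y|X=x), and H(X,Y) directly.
H(X) = 0.9997 bits, H(Y|X) = 1.2012 bits, H(X,Y) = 2.2009 bits

Marginal of X (row sums):
  P(X=0) = 2/47 + 15/47 + 6/47 = 23/47
  P(X=1) = 2/47 + 16/47 + 6/47 = 24/47
  P(X=2) = 0 + 0 + 0 = 0
H(X) = -[(23/47)·log₂(23/47) + (24/47)·log₂(24/47)]   (outcomes with P = 0 contribute 0)
  = 0.50455 + 0.49513 = 0.9997 bits

H(Y|X) = Σ_x P(x)·H(Y|X=x):
  X=0: P(X=0) = 23/47, P(Y|X=0) = (2/23, 15/23, 6/23) → H(Y|X=0) = 1.21430
  X=1: P(X=1) = 24/47, P(Y|X=1) = (1/12, 2/3, 1/4) → H(Y|X=1) = 1.18872
  X=2: P(X=2) = 0 → contributes 0
H(Y|X) = (23/47)·1.21430 + (24/47)·1.18872 = 1.2012 bits

H(X,Y) = -Σ_{x,y} P(x,y) log₂ P(x,y). Per-cell terms -P(x,y)·log₂P(x,y):
  X=0: 0.19381, 0.52586, 0.37910
  X=1: 0.19381, 0.52922, 0.37910
  X=2: 0.00000, 0.00000, 0.00000
  (cells with P = 0 contribute 0)
Sum of the 9 terms: H(X,Y) = 2.2009 bits

Chain rule check:
  H(X) + H(Y|X) = 0.9997 + 1.2012 = 2.2009 bits
  H(X,Y) = 2.2009 bits
✓ Chain rule verified.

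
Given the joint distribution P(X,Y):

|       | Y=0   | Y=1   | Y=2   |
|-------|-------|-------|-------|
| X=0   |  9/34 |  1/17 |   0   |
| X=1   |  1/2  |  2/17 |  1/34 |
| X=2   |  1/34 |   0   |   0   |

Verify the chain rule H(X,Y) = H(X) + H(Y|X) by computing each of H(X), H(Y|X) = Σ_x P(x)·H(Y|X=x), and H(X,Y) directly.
H(X) = 1.0827 bits, H(Y|X) = 0.8278 bits, H(X,Y) = 1.9105 bits

Marginal of X (row sums):
  P(X=0) = 9/34 + 1/17 + 0 = 11/34
  P(X=1) = 1/2 + 2/17 + 1/34 = 11/17
  P(X=2) = 1/34 + 0 + 0 = 1/34
H(X) = -[(11/34)·log₂(11/34) + (11/17)·log₂(11/17) + (1/34)·log₂(1/34)]
  = 0.52672 + 0.40637 + 0.14963 = 1.0827 bits

H(Y|X) = Σ_x P(x)·H(Y|X=x):
  X=0: P(X=0) = 11/34, P(Y|X=0) = (9/11, 2/11, 0) → H(Y|X=0) = 0.68404
  X=1: P(X=1) = 11/17, P(Y|X=1) = (17/22, 2/11, 1/22) → H(Y|X=1) = 0.93730
  X=2: P(X=2) = 1/34, P(Y|X=2) = (1, 0, 0) → H(Y|X=2) = 0.00000
H(Y|X) = (11/34)·0.68404 + (11/17)·0.93730 + (1/34)·0.00000 = 0.8278 bits

H(X,Y) = -Σ_{x,y} P(x,y) log₂ P(x,y). Per-cell terms -P(x,y)·log₂P(x,y):
  X=0: 0.50758, 0.24044, 0.00000
  X=1: 0.50000, 0.36323, 0.14963
  X=2: 0.14963, 0.00000, 0.00000
  (cells with P = 0 contribute 0)
Sum of the 9 terms: H(X,Y) = 1.9105 bits

Chain rule check:
  H(X) + H(Y|X) = 1.0827 + 0.8278 = 1.9105 bits
  H(X,Y) = 1.9105 bits
✓ Chain rule verified.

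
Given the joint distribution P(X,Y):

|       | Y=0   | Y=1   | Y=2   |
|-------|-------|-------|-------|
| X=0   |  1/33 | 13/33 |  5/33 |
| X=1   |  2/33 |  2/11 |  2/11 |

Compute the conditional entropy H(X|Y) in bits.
0.9329 bits

H(X|Y) = H(X,Y) - H(Y)

H(X,Y) = -Σ_{x,y} P(x,y) log₂ P(x,y). Per-cell terms -P(x,y)·log₂P(x,y):
  X=0: 0.15286043, 0.52943658, 0.41249485
  X=1: 0.24511480, 0.44716939, 0.44716939
Sum of the 6 terms: H(X,Y) = 2.2342454 bits

Marginal of Y (column sums):
  P(Y=0) = 1/33 + 2/33 = 1/11
  P(Y=1) = 13/33 + 2/11 = 19/33
  P(Y=2) = 5/33 + 2/11 = 1/3
H(Y) = -[(1/11)·log₂(1/11) + (19/33)·log₂(19/33) + (1/3)·log₂(1/3)]
  = 0.31449378 + 0.45857168 + 0.52832083 = 1.3013863 bits

H(X|Y) = H(X,Y) - H(Y) = 2.2342454 - 1.3013863 = 0.9329 bits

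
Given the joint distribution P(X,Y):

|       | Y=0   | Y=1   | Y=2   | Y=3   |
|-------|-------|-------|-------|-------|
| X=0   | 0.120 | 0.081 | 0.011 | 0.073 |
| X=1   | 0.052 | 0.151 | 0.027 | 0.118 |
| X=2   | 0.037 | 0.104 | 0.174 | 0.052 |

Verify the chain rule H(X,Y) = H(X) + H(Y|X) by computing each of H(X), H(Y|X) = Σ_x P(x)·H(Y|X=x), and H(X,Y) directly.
H(X) = 1.5768 bits, H(Y|X) = 1.7457 bits, H(X,Y) = 3.3225 bits

Marginal of X (row sums):
  P(X=0) = 0.120 + 0.081 + 0.011 + 0.073 = 0.285
  P(X=1) = 0.052 + 0.151 + 0.027 + 0.118 = 0.348
  P(X=2) = 0.037 + 0.104 + 0.174 + 0.052 = 0.367
H(X) = -[0.285·log₂(0.285) + 0.348·log₂(0.348) + 0.367·log₂(0.367)]
  = 0.51613 + 0.52995 + 0.53074 = 1.5768 bits

H(Y|X) = Σ_x P(x)·H(Y|X=x):
  X=0: P(X=0) = 0.285, P(Y|X=0) = (8/19, 27/95, 11/285, 73/285) → H(Y|X=0) = 1.72582
  X=1: P(X=1) = 0.348, P(Y|X=1) = (13/87, 151/348, 9/116, 59/174) → H(Y|X=1) = 1.74767
  X=2: P(X=2) = 0.367, P(Y|X=2) = (37/367, 104/367, 174/367, 52/367) → H(Y|X=2) = 1.75917
H(Y|X) = 0.285·1.72582 + 0.348·1.74767 + 0.367·1.75917 = 1.7457 bits

H(X,Y) = -Σ_{x,y} P(x,y) log₂ P(x,y). Per-cell terms -P(x,y)·log₂P(x,y):
  X=0: 0.36707, 0.29370, 0.07157, 0.27565
  X=1: 0.22180, 0.41183, 0.14069, 0.36381
  X=2: 0.17598, 0.33960, 0.43897, 0.22180
Sum of the 12 terms: H(X,Y) = 3.3225 bits

Chain rule check:
  H(X) + H(Y|X) = 1.5768 + 1.7457 = 3.3225 bits
  H(X,Y) = 3.3225 bits
✓ Chain rule verified.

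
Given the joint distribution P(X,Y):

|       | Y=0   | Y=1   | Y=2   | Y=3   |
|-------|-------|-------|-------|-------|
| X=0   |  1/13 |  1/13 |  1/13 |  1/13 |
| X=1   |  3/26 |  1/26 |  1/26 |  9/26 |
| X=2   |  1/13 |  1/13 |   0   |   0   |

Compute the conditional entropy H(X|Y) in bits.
1.1071 bits

H(X|Y) = H(X,Y) - H(Y)

H(X,Y) = -Σ_{x,y} P(x,y) log₂ P(x,y). Per-cell terms -P(x,y)·log₂P(x,y):
  X=0: 0.284649, 0.284649, 0.284649, 0.284649
  X=1: 0.359478, 0.180786, 0.180786, 0.529794
  X=2: 0.284649, 0.284649, 0.000000, 0.000000
  (cells with P = 0 contribute 0)
Sum of the 12 terms: H(X,Y) = 2.95874 bits

Marginal of Y (column sums):
  P(Y=0) = 1/13 + 3/26 + 1/13 = 7/26
  P(Y=1) = 1/13 + 1/26 + 1/13 = 5/26
  P(Y=2) = 1/13 + 1/26 + 0 = 3/26
  P(Y=3) = 1/13 + 9/26 + 0 = 11/26
H(Y) = -[(7/26)·log₂(7/26) + (5/26)·log₂(5/26) + (3/26)·log₂(3/26) + (11/26)·log₂(11/26)]
  = 0.509677 + 0.457406 + 0.359478 + 0.525042 = 1.85160 bits

H(X|Y) = H(X,Y) - H(Y) = 2.95874 - 1.85160 = 1.1071 bits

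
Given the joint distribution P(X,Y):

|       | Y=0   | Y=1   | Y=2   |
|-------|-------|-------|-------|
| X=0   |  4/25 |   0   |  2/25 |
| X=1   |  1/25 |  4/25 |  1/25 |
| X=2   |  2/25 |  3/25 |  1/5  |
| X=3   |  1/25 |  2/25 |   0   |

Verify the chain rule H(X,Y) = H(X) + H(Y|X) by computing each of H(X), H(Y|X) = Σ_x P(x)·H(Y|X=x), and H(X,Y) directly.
H(X) = 1.8841 bits, H(Y|X) = 1.2252 bits, H(X,Y) = 3.1093 bits

Marginal of X (row sums):
  P(X=0) = 4/25 + 0 + 2/25 = 6/25
  P(X=1) = 1/25 + 4/25 + 1/25 = 6/25
  P(X=2) = 2/25 + 3/25 + 1/5 = 2/5
  P(X=3) = 1/25 + 2/25 + 0 = 3/25
H(X) = -[(6/25)·log₂(6/25) + (6/25)·log₂(6/25) + (2/5)·log₂(2/5) + (3/25)·log₂(3/25)]
  = 0.49413 + 0.49413 + 0.52877 + 0.36707 = 1.8841 bits

H(Y|X) = Σ_x P(x)·H(Y|X=x):
  X=0: P(X=0) = 6/25, P(Y|X=0) = (2/3, 0, 1/3) → H(Y|X=0) = 0.91830
  X=1: P(X=1) = 6/25, P(Y|X=1) = (1/6, 2/3, 1/6) → H(Y|X=1) = 1.25163
  X=2: P(X=2) = 2/5, P(Y|X=2) = (1/5, 3/10, 1/2) → H(Y|X=2) = 1.48548
  X=3: P(X=3) = 3/25, P(Y|X=3) = (1/3, 2/3, 0) → H(Y|X=3) = 0.91830
H(Y|X) = (6/25)·0.91830 + (6/25)·1.25163 + (2/5)·1.48548 + (3/25)·0.91830 = 1.2252 bits

H(X,Y) = -Σ_{x,y} P(x,y) log₂ P(x,y). Per-cell terms -P(x,y)·log₂P(x,y):
  X=0: 0.42302, 0.00000, 0.29151
  X=1: 0.18575, 0.42302, 0.18575
  X=2: 0.29151, 0.36707, 0.46439
  X=3: 0.18575, 0.29151, 0.00000
  (cells with P = 0 contribute 0)
Sum of the 12 terms: H(X,Y) = 3.1093 bits

Chain rule check:
  H(X) + H(Y|X) = 1.8841 + 1.2252 = 3.1093 bits
  H(X,Y) = 3.1093 bits
✓ Chain rule verified.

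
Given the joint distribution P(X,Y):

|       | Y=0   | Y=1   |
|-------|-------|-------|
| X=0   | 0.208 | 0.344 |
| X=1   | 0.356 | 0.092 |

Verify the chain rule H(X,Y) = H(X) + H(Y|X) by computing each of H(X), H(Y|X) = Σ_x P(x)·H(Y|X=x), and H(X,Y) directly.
H(X) = 0.9922 bits, H(Y|X) = 0.8557 bits, H(X,Y) = 1.8479 bits

Marginal of X (row sums):
  P(X=0) = 0.208 + 0.344 = 0.552
  P(X=1) = 0.356 + 0.092 = 0.448
H(X) = -[0.552·log₂(0.552) + 0.448·log₂(0.448)]
  = 0.47321 + 0.51898 = 0.9922 bits

H(Y|X) = Σ_x P(x)·H(Y|X=x):
  X=0: P(X=0) = 0.552, P(Y|X=0) = (26/69, 43/69) → H(Y|X=0) = 0.95576
  X=1: P(X=1) = 0.448, P(Y|X=1) = (89/112, 23/112) → H(Y|X=1) = 0.73251
H(Y|X) = 0.552·0.95576 + 0.448·0.73251 = 0.8557 bits

H(X,Y) = -Σ_{x,y} P(x,y) log₂ P(x,y). Per-cell terms -P(x,y)·log₂P(x,y):
  X=0: 0.47119, 0.52959
  X=1: 0.53046, 0.31668
Sum of the 4 terms: H(X,Y) = 1.8479 bits

Chain rule check:
  H(X) + H(Y|X) = 0.9922 + 0.8557 = 1.8479 bits
  H(X,Y) = 1.8479 bits
✓ Chain rule verified.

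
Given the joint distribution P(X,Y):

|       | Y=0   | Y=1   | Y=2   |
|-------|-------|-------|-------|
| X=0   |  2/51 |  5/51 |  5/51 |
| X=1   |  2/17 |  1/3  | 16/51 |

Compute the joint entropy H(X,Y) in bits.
2.2564 bits

H(X,Y) = -Σ_{x,y} P(x,y) log₂ P(x,y). Per-cell terms -P(x,y)·log₂P(x,y):
  X=0: 0.1832, 0.3285, 0.3285
  X=1: 0.3632, 0.5283, 0.5247
Sum of the 6 terms: H(X,Y) = 2.2564 bits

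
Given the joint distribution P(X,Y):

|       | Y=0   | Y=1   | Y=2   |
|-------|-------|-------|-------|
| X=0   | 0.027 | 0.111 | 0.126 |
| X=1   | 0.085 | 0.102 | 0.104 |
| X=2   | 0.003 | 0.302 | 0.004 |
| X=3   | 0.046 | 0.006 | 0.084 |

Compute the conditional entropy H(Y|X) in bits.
1.0341 bits

H(Y|X) = H(X,Y) - H(X)

H(X,Y) = -Σ_{x,y} P(x,y) log₂ P(x,y). Per-cell terms -P(x,y)·log₂P(x,y):
  X=0: 0.140694, 0.352022, 0.376552
  X=1: 0.302293, 0.335923, 0.339596
  X=2: 0.025142, 0.521669, 0.031863
  X=3: 0.204342, 0.044285, 0.300171
Sum of the 12 terms: H(X,Y) = 2.97455 bits

Marginal of X (row sums):
  P(X=0) = 0.027 + 0.111 + 0.126 = 0.264
  P(X=1) = 0.085 + 0.102 + 0.104 = 0.291
  P(X=2) = 0.003 + 0.302 + 0.004 = 0.309
  P(X=3) = 0.046 + 0.006 + 0.084 = 0.136
H(X) = -[0.264·log₂(0.264) + 0.291·log₂(0.291) + 0.309·log₂(0.309) + 0.136·log₂(0.136)]
  = 0.507247 + 0.518245 + 0.523545 + 0.391452 = 1.94049 bits

H(Y|X) = H(X,Y) - H(X) = 2.97455 - 1.94049 = 1.0341 bits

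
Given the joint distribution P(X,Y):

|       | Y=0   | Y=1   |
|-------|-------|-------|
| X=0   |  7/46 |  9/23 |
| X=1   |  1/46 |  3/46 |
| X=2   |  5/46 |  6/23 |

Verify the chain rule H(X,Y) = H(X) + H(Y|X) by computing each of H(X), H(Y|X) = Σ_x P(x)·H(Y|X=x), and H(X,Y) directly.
H(X) = 1.3152 bits, H(Y|X) = 0.8585 bits, H(X,Y) = 2.1737 bits

Marginal of X (row sums):
  P(X=0) = 7/46 + 9/23 = 25/46
  P(X=1) = 1/46 + 3/46 = 2/23
  P(X=2) = 5/46 + 6/23 = 17/46
H(X) = -[(25/46)·log₂(25/46) + (2/23)·log₂(2/23) + (17/46)·log₂(17/46)]
  = 0.4781 + 0.3064 + 0.5307 = 1.3152 bits

H(Y|X) = Σ_x P(x)·H(Y|X=x):
  X=0: P(X=0) = 25/46, P(Y|X=0) = (7/25, 18/25) → H(Y|X=0) = 0.8555
  X=1: P(X=1) = 2/23, P(Y|X=1) = (1/4, 3/4) → H(Y|X=1) = 0.8113
  X=2: P(X=2) = 17/46, P(Y|X=2) = (5/17, 12/17) → H(Y|X=2) = 0.8740
H(Y|X) = (25/46)·0.8555 + (2/23)·0.8113 + (17/46)·0.8740 = 0.8585 bits

H(X,Y) = -Σ_{x,y} P(x,y) log₂ P(x,y). Per-cell terms -P(x,y)·log₂P(x,y):
  X=0: 0.4133, 0.5297
  X=1: 0.1201, 0.2569
  X=2: 0.3480, 0.5057
Sum of the 6 terms: H(X,Y) = 2.1737 bits

Chain rule check:
  H(X) + H(Y|X) = 1.3152 + 0.8585 = 2.1737 bits
  H(X,Y) = 2.1737 bits
✓ Chain rule verified.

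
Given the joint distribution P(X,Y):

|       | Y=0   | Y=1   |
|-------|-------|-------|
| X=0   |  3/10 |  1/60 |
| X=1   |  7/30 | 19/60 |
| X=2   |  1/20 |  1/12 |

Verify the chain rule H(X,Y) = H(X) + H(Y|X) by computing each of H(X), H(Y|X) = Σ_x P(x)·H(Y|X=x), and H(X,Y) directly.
H(X) = 1.3873 bits, H(Y|X) = 0.7623 bits, H(X,Y) = 2.1496 bits

Marginal of X (row sums):
  P(X=0) = 3/10 + 1/60 = 19/60
  P(X=1) = 7/30 + 19/60 = 11/20
  P(X=2) = 1/20 + 1/12 = 2/15
H(X) = -[(19/60)·log₂(19/60) + (11/20)·log₂(11/20) + (2/15)·log₂(2/15)]
  = 0.52534 + 0.47437 + 0.38759 = 1.3873 bits

H(Y|X) = Σ_x P(x)·H(Y|X=x):
  X=0: P(X=0) = 19/60, P(Y|X=0) = (18/19, 1/19) → H(Y|X=0) = 0.29747
  X=1: P(X=1) = 11/20, P(Y|X=1) = (14/33, 19/33) → H(Y|X=1) = 0.98338
  X=2: P(X=2) = 2/15, P(Y|X=2) = (3/8, 5/8) → H(Y|X=2) = 0.95443
H(Y|X) = (19/60)·0.29747 + (11/20)·0.98338 + (2/15)·0.95443 = 0.7623 bits

H(X,Y) = -Σ_{x,y} P(x,y) log₂ P(x,y). Per-cell terms -P(x,y)·log₂P(x,y):
  X=0: 0.52109, 0.09845
  X=1: 0.48989, 0.52534
  X=2: 0.21610, 0.29875
Sum of the 6 terms: H(X,Y) = 2.1496 bits

Chain rule check:
  H(X) + H(Y|X) = 1.3873 + 0.7623 = 2.1496 bits
  H(X,Y) = 2.1496 bits
✓ Chain rule verified.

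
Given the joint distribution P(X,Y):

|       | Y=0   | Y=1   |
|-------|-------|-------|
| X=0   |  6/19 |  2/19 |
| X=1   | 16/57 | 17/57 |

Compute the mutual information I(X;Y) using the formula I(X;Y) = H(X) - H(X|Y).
0.0528 bits

I(X;Y) = H(X) - H(X|Y)

Marginal of X (row sums):
  P(X=0) = 6/19 + 2/19 = 8/19
  P(X=1) = 16/57 + 17/57 = 11/19
H(X) = -[(8/19)·log₂(8/19) + (11/19)·log₂(11/19)]
  = 0.5254 + 0.4565 = 0.9819 bits

Marginal of Y (column sums):
  P(Y=0) = 6/19 + 16/57 = 34/57
  P(Y=1) = 2/19 + 17/57 = 23/57
H(X|Y) = Σ_y P(y)·H(X|Y=y):
  Y=0: P(Y=0) = 34/57, P(X|Y=0) = (9/17, 8/17) → H(X|Y=0) = 0.9975
  Y=1: P(Y=1) = 23/57, P(X|Y=1) = (6/23, 17/23) → H(X|Y=1) = 0.8281
H(X|Y) = (34/57)·0.9975 + (23/57)·0.8281 = 0.9291 bits

I(X;Y) = H(X) - H(X|Y) = 0.9819 - 0.9291 = 0.0528 bits

Cross-check via I(X;Y) = H(X) + H(Y) - H(X,Y): computing H(Y) from the column sums and H(X,Y) from the 4 cells in the same way gives H(Y) = 0.9730 bits and H(X,Y) = 1.9021 bits, so
I(X;Y) = 0.9819 + 0.9730 - 1.9021 = 0.0528 bits ✓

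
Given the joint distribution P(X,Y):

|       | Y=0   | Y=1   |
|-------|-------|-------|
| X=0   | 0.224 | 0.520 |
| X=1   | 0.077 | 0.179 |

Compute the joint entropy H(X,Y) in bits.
1.7032 bits

H(X,Y) = -Σ_{x,y} P(x,y) log₂ P(x,y). Per-cell terms -P(x,y)·log₂P(x,y):
  X=0: 0.4835, 0.4906
  X=1: 0.2848, 0.4443
Sum of the 4 terms: H(X,Y) = 1.7032 bits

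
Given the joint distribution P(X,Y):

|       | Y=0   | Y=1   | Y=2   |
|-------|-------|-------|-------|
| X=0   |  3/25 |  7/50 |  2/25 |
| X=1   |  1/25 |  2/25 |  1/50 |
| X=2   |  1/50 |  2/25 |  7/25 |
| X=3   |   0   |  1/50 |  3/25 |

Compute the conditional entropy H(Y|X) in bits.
1.1905 bits

H(Y|X) = H(X,Y) - H(X)

H(X,Y) = -Σ_{x,y} P(x,y) log₂ P(x,y). Per-cell terms -P(x,y)·log₂P(x,y):
  X=0: 0.3670672, 0.3971102, 0.2915085
  X=1: 0.1857542, 0.2915085, 0.1128771
  X=2: 0.1128771, 0.2915085, 0.5142204
  X=3: 0.0000000, 0.1128771, 0.3670672
  (cells with P = 0 contribute 0)
Sum of the 12 terms: H(X,Y) = 3.044376 bits

Marginal of X (row sums):
  P(X=0) = 3/25 + 7/50 + 2/25 = 17/50
  P(X=1) = 1/25 + 2/25 + 1/50 = 7/50
  P(X=2) = 1/50 + 2/25 + 7/25 = 19/50
  P(X=3) = 0 + 1/50 + 3/25 = 7/50
H(X) = -[(17/50)·log₂(17/50) + (7/50)·log₂(7/50) + (19/50)·log₂(19/50) + (7/50)·log₂(7/50)]
  = 0.5291737 + 0.3971102 + 0.5304529 + 0.3971102 = 1.853847 bits

H(Y|X) = H(X,Y) - H(X) = 3.044376 - 1.853847 = 1.1905 bits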